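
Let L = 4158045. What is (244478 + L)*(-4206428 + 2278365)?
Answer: -8488341702949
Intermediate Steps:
(244478 + L)*(-4206428 + 2278365) = (244478 + 4158045)*(-4206428 + 2278365) = 4402523*(-1928063) = -8488341702949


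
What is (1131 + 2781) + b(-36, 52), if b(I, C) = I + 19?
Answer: 3895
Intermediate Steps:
b(I, C) = 19 + I
(1131 + 2781) + b(-36, 52) = (1131 + 2781) + (19 - 36) = 3912 - 17 = 3895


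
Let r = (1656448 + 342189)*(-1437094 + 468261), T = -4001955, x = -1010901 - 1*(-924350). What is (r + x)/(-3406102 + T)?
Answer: 1936345567172/7408057 ≈ 2.6138e+5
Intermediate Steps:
x = -86551 (x = -1010901 + 924350 = -86551)
r = -1936345480621 (r = 1998637*(-968833) = -1936345480621)
(r + x)/(-3406102 + T) = (-1936345480621 - 86551)/(-3406102 - 4001955) = -1936345567172/(-7408057) = -1936345567172*(-1/7408057) = 1936345567172/7408057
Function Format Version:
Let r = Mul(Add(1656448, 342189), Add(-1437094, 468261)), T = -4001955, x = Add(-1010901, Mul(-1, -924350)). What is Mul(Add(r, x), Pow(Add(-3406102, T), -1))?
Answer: Rational(1936345567172, 7408057) ≈ 2.6138e+5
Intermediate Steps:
x = -86551 (x = Add(-1010901, 924350) = -86551)
r = -1936345480621 (r = Mul(1998637, -968833) = -1936345480621)
Mul(Add(r, x), Pow(Add(-3406102, T), -1)) = Mul(Add(-1936345480621, -86551), Pow(Add(-3406102, -4001955), -1)) = Mul(-1936345567172, Pow(-7408057, -1)) = Mul(-1936345567172, Rational(-1, 7408057)) = Rational(1936345567172, 7408057)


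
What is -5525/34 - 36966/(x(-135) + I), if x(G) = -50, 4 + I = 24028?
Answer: -3932741/23974 ≈ -164.04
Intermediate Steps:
I = 24024 (I = -4 + 24028 = 24024)
-5525/34 - 36966/(x(-135) + I) = -5525/34 - 36966/(-50 + 24024) = -5525*1/34 - 36966/23974 = -325/2 - 36966*1/23974 = -325/2 - 18483/11987 = -3932741/23974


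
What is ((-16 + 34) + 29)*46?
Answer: 2162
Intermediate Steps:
((-16 + 34) + 29)*46 = (18 + 29)*46 = 47*46 = 2162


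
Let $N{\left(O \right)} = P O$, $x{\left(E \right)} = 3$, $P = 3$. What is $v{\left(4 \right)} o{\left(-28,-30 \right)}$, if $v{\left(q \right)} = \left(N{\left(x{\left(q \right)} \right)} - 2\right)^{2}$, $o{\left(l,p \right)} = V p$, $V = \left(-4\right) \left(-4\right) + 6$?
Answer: $-32340$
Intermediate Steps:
$V = 22$ ($V = 16 + 6 = 22$)
$N{\left(O \right)} = 3 O$
$o{\left(l,p \right)} = 22 p$
$v{\left(q \right)} = 49$ ($v{\left(q \right)} = \left(3 \cdot 3 - 2\right)^{2} = \left(9 - 2\right)^{2} = 7^{2} = 49$)
$v{\left(4 \right)} o{\left(-28,-30 \right)} = 49 \cdot 22 \left(-30\right) = 49 \left(-660\right) = -32340$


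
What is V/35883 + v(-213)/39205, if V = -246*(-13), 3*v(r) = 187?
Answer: 42538099/468931005 ≈ 0.090713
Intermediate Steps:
v(r) = 187/3 (v(r) = (⅓)*187 = 187/3)
V = 3198
V/35883 + v(-213)/39205 = 3198/35883 + (187/3)/39205 = 3198*(1/35883) + (187/3)*(1/39205) = 1066/11961 + 187/117615 = 42538099/468931005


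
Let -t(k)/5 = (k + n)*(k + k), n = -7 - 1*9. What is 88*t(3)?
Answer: 34320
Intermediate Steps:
n = -16 (n = -7 - 9 = -16)
t(k) = -10*k*(-16 + k) (t(k) = -5*(k - 16)*(k + k) = -5*(-16 + k)*2*k = -10*k*(-16 + k))
88*t(3) = 88*(10*3*(16 - 1*3)) = 88*(10*3*(16 - 3)) = 88*(10*3*13) = 88*390 = 34320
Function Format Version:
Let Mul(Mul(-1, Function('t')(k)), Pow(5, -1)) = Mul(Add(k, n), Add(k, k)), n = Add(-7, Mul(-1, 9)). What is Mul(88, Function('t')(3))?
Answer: 34320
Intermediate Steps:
n = -16 (n = Add(-7, -9) = -16)
Function('t')(k) = Mul(-10, k, Add(-16, k)) (Function('t')(k) = Mul(-5, Mul(Add(k, -16), Add(k, k))) = Mul(-5, Mul(Add(-16, k), Mul(2, k))) = Mul(-5, Mul(2, k, Add(-16, k))) = Mul(-10, k, Add(-16, k)))
Mul(88, Function('t')(3)) = Mul(88, Mul(10, 3, Add(16, Mul(-1, 3)))) = Mul(88, Mul(10, 3, Add(16, -3))) = Mul(88, Mul(10, 3, 13)) = Mul(88, 390) = 34320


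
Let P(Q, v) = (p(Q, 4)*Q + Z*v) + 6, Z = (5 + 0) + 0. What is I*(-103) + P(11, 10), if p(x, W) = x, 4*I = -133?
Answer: 14407/4 ≈ 3601.8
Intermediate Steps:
I = -133/4 (I = (¼)*(-133) = -133/4 ≈ -33.250)
Z = 5 (Z = 5 + 0 = 5)
P(Q, v) = 6 + Q² + 5*v (P(Q, v) = (Q*Q + 5*v) + 6 = (Q² + 5*v) + 6 = 6 + Q² + 5*v)
I*(-103) + P(11, 10) = -133/4*(-103) + (6 + 11² + 5*10) = 13699/4 + (6 + 121 + 50) = 13699/4 + 177 = 14407/4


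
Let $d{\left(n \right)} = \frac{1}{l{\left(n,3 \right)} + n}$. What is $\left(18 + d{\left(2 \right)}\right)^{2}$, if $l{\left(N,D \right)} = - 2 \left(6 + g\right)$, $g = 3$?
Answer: $\frac{82369}{256} \approx 321.75$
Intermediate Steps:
$l{\left(N,D \right)} = -18$ ($l{\left(N,D \right)} = - 2 \left(6 + 3\right) = \left(-2\right) 9 = -18$)
$d{\left(n \right)} = \frac{1}{-18 + n}$
$\left(18 + d{\left(2 \right)}\right)^{2} = \left(18 + \frac{1}{-18 + 2}\right)^{2} = \left(18 + \frac{1}{-16}\right)^{2} = \left(18 - \frac{1}{16}\right)^{2} = \left(\frac{287}{16}\right)^{2} = \frac{82369}{256}$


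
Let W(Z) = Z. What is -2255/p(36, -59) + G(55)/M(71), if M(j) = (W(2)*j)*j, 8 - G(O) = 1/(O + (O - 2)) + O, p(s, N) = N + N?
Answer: 1227385597/64242504 ≈ 19.105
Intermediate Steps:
p(s, N) = 2*N
G(O) = 8 - O - 1/(-2 + 2*O) (G(O) = 8 - (1/(O + (O - 2)) + O) = 8 - (1/(O + (-2 + O)) + O) = 8 - (1/(-2 + 2*O) + O) = 8 - (O + 1/(-2 + 2*O)) = 8 + (-O - 1/(-2 + 2*O)) = 8 - O - 1/(-2 + 2*O))
M(j) = 2*j² (M(j) = (2*j)*j = 2*j²)
-2255/p(36, -59) + G(55)/M(71) = -2255/(2*(-59)) + ((-17/2 - 1*55² + 9*55)/(-1 + 55))/((2*71²)) = -2255/(-118) + ((-17/2 - 1*3025 + 495)/54)/((2*5041)) = -2255*(-1/118) + ((-17/2 - 3025 + 495)/54)/10082 = 2255/118 + ((1/54)*(-5077/2))*(1/10082) = 2255/118 - 5077/108*1/10082 = 2255/118 - 5077/1088856 = 1227385597/64242504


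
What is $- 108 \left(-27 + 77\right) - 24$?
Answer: $-5424$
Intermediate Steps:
$- 108 \left(-27 + 77\right) - 24 = \left(-108\right) 50 - 24 = -5400 - 24 = -5424$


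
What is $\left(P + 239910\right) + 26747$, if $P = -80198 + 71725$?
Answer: $258184$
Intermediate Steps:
$P = -8473$
$\left(P + 239910\right) + 26747 = \left(-8473 + 239910\right) + 26747 = 231437 + 26747 = 258184$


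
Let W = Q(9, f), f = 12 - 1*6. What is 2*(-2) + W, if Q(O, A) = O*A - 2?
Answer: 48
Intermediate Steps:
f = 6 (f = 12 - 6 = 6)
Q(O, A) = -2 + A*O (Q(O, A) = A*O - 2 = -2 + A*O)
W = 52 (W = -2 + 6*9 = -2 + 54 = 52)
2*(-2) + W = 2*(-2) + 52 = -4 + 52 = 48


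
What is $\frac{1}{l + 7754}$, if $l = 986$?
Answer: $\frac{1}{8740} \approx 0.00011442$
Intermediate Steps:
$\frac{1}{l + 7754} = \frac{1}{986 + 7754} = \frac{1}{8740}$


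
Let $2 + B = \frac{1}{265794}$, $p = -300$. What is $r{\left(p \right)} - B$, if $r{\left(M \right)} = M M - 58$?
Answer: $\frac{23906575535}{265794} \approx 89944.0$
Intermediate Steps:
$B = - \frac{531587}{265794}$ ($B = -2 + \frac{1}{265794} = - \frac{531587}{265794} \approx -2.0$)
$r{\left(M \right)} = -58 + M^{2}$ ($r{\left(M \right)} = M^{2} - 58 = -58 + M^{2}$)
$r{\left(p \right)} - B = \left(-58 + \left(-300\right)^{2}\right) - - \frac{531587}{265794} = \left(-58 + 90000\right) + \frac{531587}{265794} = 89942 + \frac{531587}{265794} = \frac{23906575535}{265794}$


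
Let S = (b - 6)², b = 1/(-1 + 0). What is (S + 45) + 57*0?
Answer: 94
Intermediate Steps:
b = -1 (b = 1/(-1) = -1)
S = 49 (S = (-1 - 6)² = (-7)² = 49)
(S + 45) + 57*0 = (49 + 45) + 57*0 = 94 + 0 = 94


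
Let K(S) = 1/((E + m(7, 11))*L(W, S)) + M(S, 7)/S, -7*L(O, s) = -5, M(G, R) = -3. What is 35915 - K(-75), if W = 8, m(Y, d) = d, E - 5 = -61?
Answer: 8080873/225 ≈ 35915.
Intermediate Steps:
E = -56 (E = 5 - 61 = -56)
L(O, s) = 5/7 (L(O, s) = -⅐*(-5) = 5/7)
K(S) = -7/225 - 3/S (K(S) = 1/((-56 + 11)*(5/7)) - 3/S = (7/5)/(-45) - 3/S = -1/45*7/5 - 3/S = -7/225 - 3/S)
35915 - K(-75) = 35915 - (-7/225 - 3/(-75)) = 35915 - (-7/225 - 3*(-1/75)) = 35915 - (-7/225 + 1/25) = 35915 - 1*2/225 = 35915 - 2/225 = 8080873/225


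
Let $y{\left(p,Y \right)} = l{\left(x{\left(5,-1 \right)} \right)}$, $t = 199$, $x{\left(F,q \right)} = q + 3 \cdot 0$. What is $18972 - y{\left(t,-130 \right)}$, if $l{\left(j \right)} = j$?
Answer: $18973$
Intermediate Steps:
$x{\left(F,q \right)} = q$ ($x{\left(F,q \right)} = q + 0 = q$)
$y{\left(p,Y \right)} = -1$
$18972 - y{\left(t,-130 \right)} = 18972 - -1 = 18972 + 1 = 18973$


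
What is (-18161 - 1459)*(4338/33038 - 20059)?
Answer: 6501135108240/16519 ≈ 3.9355e+8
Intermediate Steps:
(-18161 - 1459)*(4338/33038 - 20059) = -19620*(4338*(1/33038) - 20059) = -19620*(2169/16519 - 20059) = -19620*(-331352452/16519) = 6501135108240/16519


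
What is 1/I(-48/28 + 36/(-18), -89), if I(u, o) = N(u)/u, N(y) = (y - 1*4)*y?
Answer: -7/54 ≈ -0.12963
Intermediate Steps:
N(y) = y*(-4 + y) (N(y) = (y - 4)*y = (-4 + y)*y = y*(-4 + y))
I(u, o) = -4 + u (I(u, o) = (u*(-4 + u))/u = -4 + u)
1/I(-48/28 + 36/(-18), -89) = 1/(-4 + (-48/28 + 36/(-18))) = 1/(-4 + (-48*1/28 + 36*(-1/18))) = 1/(-4 + (-12/7 - 2)) = 1/(-4 - 26/7) = 1/(-54/7) = -7/54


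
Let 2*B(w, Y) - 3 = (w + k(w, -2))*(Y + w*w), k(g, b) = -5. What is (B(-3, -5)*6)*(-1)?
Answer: 87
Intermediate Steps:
B(w, Y) = 3/2 + (-5 + w)*(Y + w**2)/2 (B(w, Y) = 3/2 + ((w - 5)*(Y + w*w))/2 = 3/2 + ((-5 + w)*(Y + w**2))/2 = 3/2 + (-5 + w)*(Y + w**2)/2)
(B(-3, -5)*6)*(-1) = ((3/2 + (1/2)*(-3)**3 - 5/2*(-5) - 5/2*(-3)**2 + (1/2)*(-5)*(-3))*6)*(-1) = ((3/2 + (1/2)*(-27) + 25/2 - 5/2*9 + 15/2)*6)*(-1) = ((3/2 - 27/2 + 25/2 - 45/2 + 15/2)*6)*(-1) = -29/2*6*(-1) = -87*(-1) = 87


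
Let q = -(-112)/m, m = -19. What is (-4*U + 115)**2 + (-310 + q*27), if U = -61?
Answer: 2439825/19 ≈ 1.2841e+5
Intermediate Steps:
q = -112/19 (q = -(-112)/(-19) = -(-112)*(-1)/19 = -16*7/19 = -112/19 ≈ -5.8947)
(-4*U + 115)**2 + (-310 + q*27) = (-4*(-61) + 115)**2 + (-310 - 112/19*27) = (244 + 115)**2 + (-310 - 3024/19) = 359**2 - 8914/19 = 128881 - 8914/19 = 2439825/19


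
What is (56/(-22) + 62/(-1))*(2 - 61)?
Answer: 41890/11 ≈ 3808.2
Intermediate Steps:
(56/(-22) + 62/(-1))*(2 - 61) = (56*(-1/22) + 62*(-1))*(-59) = (-28/11 - 62)*(-59) = -710/11*(-59) = 41890/11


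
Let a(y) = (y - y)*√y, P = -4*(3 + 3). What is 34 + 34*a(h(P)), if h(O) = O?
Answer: 34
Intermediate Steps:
P = -24 (P = -4*6 = -24)
a(y) = 0 (a(y) = 0*√y = 0)
34 + 34*a(h(P)) = 34 + 34*0 = 34 + 0 = 34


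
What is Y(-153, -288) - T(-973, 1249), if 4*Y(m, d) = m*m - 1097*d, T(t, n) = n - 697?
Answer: 337137/4 ≈ 84284.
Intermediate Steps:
T(t, n) = -697 + n
Y(m, d) = -1097*d/4 + m**2/4 (Y(m, d) = (m*m - 1097*d)/4 = (m**2 - 1097*d)/4 = -1097*d/4 + m**2/4)
Y(-153, -288) - T(-973, 1249) = (-1097/4*(-288) + (1/4)*(-153)**2) - (-697 + 1249) = (78984 + (1/4)*23409) - 1*552 = (78984 + 23409/4) - 552 = 339345/4 - 552 = 337137/4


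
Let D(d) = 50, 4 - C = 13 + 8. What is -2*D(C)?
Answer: -100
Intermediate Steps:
C = -17 (C = 4 - (13 + 8) = 4 - 1*21 = 4 - 21 = -17)
-2*D(C) = -2*50 = -100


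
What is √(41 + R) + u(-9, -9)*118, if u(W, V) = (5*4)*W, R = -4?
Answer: -21240 + √37 ≈ -21234.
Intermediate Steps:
u(W, V) = 20*W
√(41 + R) + u(-9, -9)*118 = √(41 - 4) + (20*(-9))*118 = √37 - 180*118 = √37 - 21240 = -21240 + √37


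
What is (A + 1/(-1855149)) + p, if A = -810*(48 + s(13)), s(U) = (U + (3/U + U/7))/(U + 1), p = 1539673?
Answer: 1772500397891687/1181729913 ≈ 1.4999e+6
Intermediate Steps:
s(U) = (3/U + 8*U/7)/(1 + U) (s(U) = (U + (3/U + U*(1/7)))/(1 + U) = (U + (3/U + U/7))/(1 + U) = (3/U + 8*U/7)/(1 + U))
A = -25322625/637 (A = -810*(48 + (1/7)*(21 + 8*13**2)/(13*(1 + 13))) = -810*(48 + (1/7)*(1/13)*(21 + 8*169)/14) = -810*(48 + (1/7)*(1/13)*(1/14)*(21 + 1352)) = -810*(48 + (1/7)*(1/13)*(1/14)*1373) = -810*(48 + 1373/1274) = -810*62525/1274 = -25322625/637 ≈ -39753.)
(A + 1/(-1855149)) + p = (-25322625/637 + 1/(-1855149)) + 1539673 = (-25322625/637 - 1/1855149) + 1539673 = -46977242446762/1181729913 + 1539673 = 1772500397891687/1181729913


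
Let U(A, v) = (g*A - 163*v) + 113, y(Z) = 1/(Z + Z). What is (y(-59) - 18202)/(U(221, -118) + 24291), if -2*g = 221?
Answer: -2147837/2267665 ≈ -0.94716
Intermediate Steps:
g = -221/2 (g = -1/2*221 = -221/2 ≈ -110.50)
y(Z) = 1/(2*Z)
U(A, v) = 113 - 163*v - 221*A/2 (U(A, v) = (-221*A/2 - 163*v) + 113 = (-163*v - 221*A/2) + 113 = 113 - 163*v - 221*A/2)
(y(-59) - 18202)/(U(221, -118) + 24291) = ((1/2)/(-59) - 18202)/((113 - 163*(-118) - 221/2*221) + 24291) = ((1/2)*(-1/59) - 18202)/((113 + 19234 - 48841/2) + 24291) = (-1/118 - 18202)/(-10147/2 + 24291) = -2147837/(118*38435/2) = -2147837/118*2/38435 = -2147837/2267665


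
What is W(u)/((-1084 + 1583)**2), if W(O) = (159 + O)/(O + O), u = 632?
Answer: 791/314737264 ≈ 2.5132e-6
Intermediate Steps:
W(O) = (159 + O)/(2*O) (W(O) = (159 + O)/((2*O)) = (159 + O)*(1/(2*O)) = (159 + O)/(2*O))
W(u)/((-1084 + 1583)**2) = ((1/2)*(159 + 632)/632)/((-1084 + 1583)**2) = ((1/2)*(1/632)*791)/(499**2) = (791/1264)/249001 = (791/1264)*(1/249001) = 791/314737264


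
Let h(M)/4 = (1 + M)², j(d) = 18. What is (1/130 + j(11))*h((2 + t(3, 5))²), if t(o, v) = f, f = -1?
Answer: 18728/65 ≈ 288.12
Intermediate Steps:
t(o, v) = -1
h(M) = 4*(1 + M)²
(1/130 + j(11))*h((2 + t(3, 5))²) = (1/130 + 18)*(4*(1 + (2 - 1)²)²) = (1/130 + 18)*(4*(1 + 1²)²) = 2341*(4*(1 + 1)²)/130 = 2341*(4*2²)/130 = 2341*(4*4)/130 = (2341/130)*16 = 18728/65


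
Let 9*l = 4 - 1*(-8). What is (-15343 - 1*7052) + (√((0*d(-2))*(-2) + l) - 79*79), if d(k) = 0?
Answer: -28636 + 2*√3/3 ≈ -28635.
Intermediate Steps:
l = 4/3 (l = (4 - 1*(-8))/9 = (4 + 8)/9 = (⅑)*12 = 4/3 ≈ 1.3333)
(-15343 - 1*7052) + (√((0*d(-2))*(-2) + l) - 79*79) = (-15343 - 1*7052) + (√((0*0)*(-2) + 4/3) - 79*79) = (-15343 - 7052) + (√(0*(-2) + 4/3) - 6241) = -22395 + (√(0 + 4/3) - 6241) = -22395 + (√(4/3) - 6241) = -22395 + (2*√3/3 - 6241) = -22395 + (-6241 + 2*√3/3) = -28636 + 2*√3/3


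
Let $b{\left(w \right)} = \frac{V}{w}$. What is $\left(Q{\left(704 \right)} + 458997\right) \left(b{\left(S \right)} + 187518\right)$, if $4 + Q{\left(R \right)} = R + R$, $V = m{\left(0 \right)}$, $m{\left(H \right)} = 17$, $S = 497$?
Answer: $\frac{42907744761663}{497} \approx 8.6333 \cdot 10^{10}$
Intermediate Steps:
$V = 17$
$Q{\left(R \right)} = -4 + 2 R$ ($Q{\left(R \right)} = -4 + \left(R + R\right) = -4 + 2 R$)
$b{\left(w \right)} = \frac{17}{w}$
$\left(Q{\left(704 \right)} + 458997\right) \left(b{\left(S \right)} + 187518\right) = \left(\left(-4 + 2 \cdot 704\right) + 458997\right) \left(\frac{17}{497} + 187518\right) = \left(\left(-4 + 1408\right) + 458997\right) \left(17 \cdot \frac{1}{497} + 187518\right) = \left(1404 + 458997\right) \left(\frac{17}{497} + 187518\right) = 460401 \cdot \frac{93196463}{497} = \frac{42907744761663}{497}$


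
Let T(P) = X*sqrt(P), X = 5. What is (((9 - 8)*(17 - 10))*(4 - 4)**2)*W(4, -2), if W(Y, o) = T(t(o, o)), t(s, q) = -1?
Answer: 0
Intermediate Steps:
T(P) = 5*sqrt(P)
W(Y, o) = 5*I (W(Y, o) = 5*sqrt(-1) = 5*I)
(((9 - 8)*(17 - 10))*(4 - 4)**2)*W(4, -2) = (((9 - 8)*(17 - 10))*(4 - 4)**2)*(5*I) = ((1*7)*0**2)*(5*I) = (7*0)*(5*I) = 0*(5*I) = 0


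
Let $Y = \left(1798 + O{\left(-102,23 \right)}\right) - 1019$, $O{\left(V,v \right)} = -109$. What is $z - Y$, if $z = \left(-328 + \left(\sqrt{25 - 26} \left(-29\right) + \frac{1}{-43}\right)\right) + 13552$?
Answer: $\frac{539821}{43} - 29 i \approx 12554.0 - 29.0 i$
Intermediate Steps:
$Y = 670$ ($Y = \left(1798 - 109\right) - 1019 = 1689 + \left(-8343 + 7324\right) = 1689 - 1019 = 670$)
$z = \frac{568631}{43} - 29 i$ ($z = \left(-328 - \left(\frac{1}{43} - \sqrt{-1} \left(-29\right)\right)\right) + 13552 = \left(-328 - \left(\frac{1}{43} - i \left(-29\right)\right)\right) + 13552 = \left(-328 - \left(\frac{1}{43} + 29 i\right)\right) + 13552 = \left(- \frac{14105}{43} - 29 i\right) + 13552 = \frac{568631}{43} - 29 i \approx 13224.0 - 29.0 i$)
$z - Y = \left(\frac{568631}{43} - 29 i\right) - 670 = \frac{539821}{43} - 29 i$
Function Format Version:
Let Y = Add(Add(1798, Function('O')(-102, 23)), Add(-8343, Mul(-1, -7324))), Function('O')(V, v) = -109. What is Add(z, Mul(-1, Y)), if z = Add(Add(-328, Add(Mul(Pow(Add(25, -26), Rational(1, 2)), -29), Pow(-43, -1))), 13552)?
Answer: Add(Rational(539821, 43), Mul(-29, I)) ≈ Add(12554., Mul(-29.000, I))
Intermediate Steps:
Y = 670 (Y = Add(Add(1798, -109), Add(-8343, Mul(-1, -7324))) = Add(1689, Add(-8343, 7324)) = Add(1689, -1019) = 670)
z = Add(Rational(568631, 43), Mul(-29, I)) (z = Add(Add(-328, Add(Mul(Pow(-1, Rational(1, 2)), -29), Rational(-1, 43))), 13552) = Add(Add(-328, Add(Mul(I, -29), Rational(-1, 43))), 13552) = Add(Add(-328, Add(Mul(-29, I), Rational(-1, 43))), 13552) = Add(Add(-328, Add(Rational(-1, 43), Mul(-29, I))), 13552) = Add(Add(Rational(-14105, 43), Mul(-29, I)), 13552) = Add(Rational(568631, 43), Mul(-29, I)) ≈ Add(13224., Mul(-29.000, I)))
Add(z, Mul(-1, Y)) = Add(Add(Rational(568631, 43), Mul(-29, I)), Mul(-1, 670)) = Add(Add(Rational(568631, 43), Mul(-29, I)), -670) = Add(Rational(539821, 43), Mul(-29, I))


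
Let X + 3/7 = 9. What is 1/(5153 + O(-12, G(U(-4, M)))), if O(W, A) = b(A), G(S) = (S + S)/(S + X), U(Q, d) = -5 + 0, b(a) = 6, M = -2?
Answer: 1/5159 ≈ 0.00019384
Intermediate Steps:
X = 60/7 (X = -3/7 + 9 = 60/7 ≈ 8.5714)
U(Q, d) = -5
G(S) = 2*S/(60/7 + S) (G(S) = (S + S)/(S + 60/7) = (2*S)/(60/7 + S) = 2*S/(60/7 + S))
O(W, A) = 6
1/(5153 + O(-12, G(U(-4, M)))) = 1/(5153 + 6) = 1/5159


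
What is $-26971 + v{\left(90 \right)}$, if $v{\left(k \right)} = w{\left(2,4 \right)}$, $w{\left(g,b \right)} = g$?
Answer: $-26969$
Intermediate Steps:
$v{\left(k \right)} = 2$
$-26971 + v{\left(90 \right)} = -26971 + 2 = -26969$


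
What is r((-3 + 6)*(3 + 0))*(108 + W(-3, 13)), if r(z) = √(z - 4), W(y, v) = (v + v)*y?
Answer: 30*√5 ≈ 67.082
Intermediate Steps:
W(y, v) = 2*v*y (W(y, v) = (2*v)*y = 2*v*y)
r(z) = √(-4 + z)
r((-3 + 6)*(3 + 0))*(108 + W(-3, 13)) = √(-4 + (-3 + 6)*(3 + 0))*(108 + 2*13*(-3)) = √(-4 + 3*3)*(108 - 78) = √(-4 + 9)*30 = √5*30 = 30*√5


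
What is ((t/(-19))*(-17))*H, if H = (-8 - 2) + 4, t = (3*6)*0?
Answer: 0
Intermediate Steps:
t = 0 (t = 18*0 = 0)
H = -6 (H = -10 + 4 = -6)
((t/(-19))*(-17))*H = ((0/(-19))*(-17))*(-6) = ((0*(-1/19))*(-17))*(-6) = (0*(-17))*(-6) = 0*(-6) = 0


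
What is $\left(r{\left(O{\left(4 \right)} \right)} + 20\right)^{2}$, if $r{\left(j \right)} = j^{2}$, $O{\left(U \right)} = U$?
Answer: $1296$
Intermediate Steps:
$\left(r{\left(O{\left(4 \right)} \right)} + 20\right)^{2} = \left(4^{2} + 20\right)^{2} = \left(16 + 20\right)^{2} = 36^{2} = 1296$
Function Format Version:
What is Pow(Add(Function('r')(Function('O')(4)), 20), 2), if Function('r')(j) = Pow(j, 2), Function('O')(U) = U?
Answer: 1296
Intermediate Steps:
Pow(Add(Function('r')(Function('O')(4)), 20), 2) = Pow(Add(Pow(4, 2), 20), 2) = Pow(Add(16, 20), 2) = Pow(36, 2) = 1296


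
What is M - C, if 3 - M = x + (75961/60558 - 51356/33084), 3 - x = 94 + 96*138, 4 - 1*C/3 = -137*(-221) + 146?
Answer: 17463732052771/166958406 ≈ 1.0460e+5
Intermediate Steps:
C = -91257 (C = 12 - 3*(-137*(-221) + 146) = 12 - 3*(30277 + 146) = 12 - 3*30423 = 12 - 91269 = -91257)
x = -13339 (x = 3 - (94 + 96*138) = 3 - (94 + 13248) = 3 - 1*13342 = 3 - 13342 = -13339)
M = 2227608796429/166958406 (M = 3 - (-13339 + (75961/60558 - 51356/33084)) = 3 - (-13339 + (75961*(1/60558) - 51356*1/33084)) = 3 - (-13339 + (75961/60558 - 12839/8271)) = 3 - (-13339 - 49743577/166958406) = 3 - 1*(-2227107921211/166958406) = 3 + 2227107921211/166958406 = 2227608796429/166958406 ≈ 13342.)
M - C = 2227608796429/166958406 - 1*(-91257) = 2227608796429/166958406 + 91257 = 17463732052771/166958406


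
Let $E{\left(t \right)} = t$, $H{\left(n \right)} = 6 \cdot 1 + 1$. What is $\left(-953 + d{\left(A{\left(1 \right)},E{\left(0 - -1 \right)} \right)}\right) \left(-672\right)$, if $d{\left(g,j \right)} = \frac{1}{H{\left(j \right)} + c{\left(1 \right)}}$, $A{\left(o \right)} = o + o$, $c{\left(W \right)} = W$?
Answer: $640332$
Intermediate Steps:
$H{\left(n \right)} = 7$ ($H{\left(n \right)} = 6 + 1 = 7$)
$A{\left(o \right)} = 2 o$
$d{\left(g,j \right)} = \frac{1}{8}$ ($d{\left(g,j \right)} = \frac{1}{7 + 1} = \frac{1}{8}$)
$\left(-953 + d{\left(A{\left(1 \right)},E{\left(0 - -1 \right)} \right)}\right) \left(-672\right) = \left(-953 + \frac{1}{8}\right) \left(-672\right) = \left(- \frac{7623}{8}\right) \left(-672\right) = 640332$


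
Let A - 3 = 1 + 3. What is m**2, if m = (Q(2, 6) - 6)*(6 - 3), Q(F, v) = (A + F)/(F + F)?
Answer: 2025/16 ≈ 126.56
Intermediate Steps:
A = 7 (A = 3 + (1 + 3) = 3 + 4 = 7)
Q(F, v) = (7 + F)/(2*F) (Q(F, v) = (7 + F)/(F + F) = (7 + F)/((2*F)) = (7 + F)*(1/(2*F)) = (7 + F)/(2*F))
m = -45/4 (m = ((1/2)*(7 + 2)/2 - 6)*(6 - 3) = ((1/2)*(1/2)*9 - 6)*3 = (9/4 - 6)*3 = -15/4*3 = -45/4 ≈ -11.250)
m**2 = (-45/4)**2 = 2025/16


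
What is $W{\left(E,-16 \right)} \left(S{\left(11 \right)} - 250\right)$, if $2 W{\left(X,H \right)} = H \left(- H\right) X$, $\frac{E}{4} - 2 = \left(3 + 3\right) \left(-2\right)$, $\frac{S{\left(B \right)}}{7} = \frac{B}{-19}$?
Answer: $- \frac{24714240}{19} \approx -1.3008 \cdot 10^{6}$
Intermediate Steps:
$S{\left(B \right)} = - \frac{7 B}{19}$ ($S{\left(B \right)} = 7 \frac{B}{-19} = 7 B \left(- \frac{1}{19}\right) = 7 \left(- \frac{B}{19}\right) = - \frac{7 B}{19}$)
$E = -40$ ($E = 8 + 4 \left(3 + 3\right) \left(-2\right) = 8 + 4 \cdot 6 \left(-2\right) = 8 + 4 \left(-12\right) = 8 - 48 = -40$)
$W{\left(X,H \right)} = - \frac{X H^{2}}{2}$ ($W{\left(X,H \right)} = \frac{H \left(- H\right) X}{2} = \frac{- H^{2} X}{2} = \frac{\left(-1\right) X H^{2}}{2} = - \frac{X H^{2}}{2}$)
$W{\left(E,-16 \right)} \left(S{\left(11 \right)} - 250\right) = \left(- \frac{1}{2}\right) \left(-40\right) \left(-16\right)^{2} \left(\left(- \frac{7}{19}\right) 11 - 250\right) = \left(- \frac{1}{2}\right) \left(-40\right) 256 \left(- \frac{77}{19} - 250\right) = 5120 \left(- \frac{4827}{19}\right) = - \frac{24714240}{19}$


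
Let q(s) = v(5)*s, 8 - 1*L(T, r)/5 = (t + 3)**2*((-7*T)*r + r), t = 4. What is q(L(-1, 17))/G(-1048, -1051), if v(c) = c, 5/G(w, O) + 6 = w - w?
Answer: 199680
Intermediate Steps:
G(w, O) = -5/6 (G(w, O) = 5/(-6 + (w - w)) = 5/(-6 + 0) = 5/(-6) = 5*(-1/6) = -5/6)
L(T, r) = 40 - 245*r + 1715*T*r (L(T, r) = 40 - 5*(4 + 3)**2*((-7*T)*r + r) = 40 - 5*7**2*(-7*T*r + r) = 40 - 245*(r - 7*T*r) = 40 - 5*(49*r - 343*T*r) = 40 + (-245*r + 1715*T*r) = 40 - 245*r + 1715*T*r)
q(s) = 5*s
q(L(-1, 17))/G(-1048, -1051) = (5*(40 - 245*17 + 1715*(-1)*17))/(-5/6) = (5*(40 - 4165 - 29155))*(-6/5) = (5*(-33280))*(-6/5) = -166400*(-6/5) = 199680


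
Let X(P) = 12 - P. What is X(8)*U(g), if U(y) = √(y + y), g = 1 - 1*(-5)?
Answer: 8*√3 ≈ 13.856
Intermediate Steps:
g = 6 (g = 1 + 5 = 6)
U(y) = √2*√y (U(y) = √(2*y) = √2*√y)
X(8)*U(g) = (12 - 1*8)*(√2*√6) = (12 - 8)*(2*√3) = 4*(2*√3) = 8*√3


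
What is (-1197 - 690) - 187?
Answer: -2074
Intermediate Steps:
(-1197 - 690) - 187 = -1887 - 187 = -2074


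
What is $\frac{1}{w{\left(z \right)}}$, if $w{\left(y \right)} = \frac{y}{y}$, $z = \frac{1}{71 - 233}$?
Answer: $1$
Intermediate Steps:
$z = - \frac{1}{162}$ ($z = \frac{1}{71 - 233} = \frac{1}{-162} = - \frac{1}{162} \approx -0.0061728$)
$w{\left(y \right)} = 1$
$\frac{1}{w{\left(z \right)}} = 1^{-1} = 1$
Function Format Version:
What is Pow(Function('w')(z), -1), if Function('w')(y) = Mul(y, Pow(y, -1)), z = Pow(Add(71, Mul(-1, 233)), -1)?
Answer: 1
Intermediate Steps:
z = Rational(-1, 162) (z = Pow(Add(71, -233), -1) = Pow(-162, -1) = Rational(-1, 162) ≈ -0.0061728)
Function('w')(y) = 1
Pow(Function('w')(z), -1) = Pow(1, -1) = 1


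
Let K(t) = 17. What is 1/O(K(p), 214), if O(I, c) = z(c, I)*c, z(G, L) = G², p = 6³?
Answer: 1/9800344 ≈ 1.0204e-7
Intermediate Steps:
p = 216
O(I, c) = c³ (O(I, c) = c²*c = c³)
1/O(K(p), 214) = 1/(214³) = 1/9800344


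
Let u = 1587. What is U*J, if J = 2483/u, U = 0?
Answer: 0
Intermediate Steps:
J = 2483/1587 ≈ 1.5646
U*J = 0*(2483/1587) = 0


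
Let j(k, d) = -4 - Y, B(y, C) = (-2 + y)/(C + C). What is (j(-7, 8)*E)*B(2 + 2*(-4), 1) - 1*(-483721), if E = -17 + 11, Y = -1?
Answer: 483649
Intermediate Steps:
B(y, C) = (-2 + y)/(2*C) (B(y, C) = (-2 + y)/((2*C)) = (-2 + y)*(1/(2*C)) = (-2 + y)/(2*C))
j(k, d) = -3 (j(k, d) = -4 - 1*(-1) = -4 + 1 = -3)
E = -6
(j(-7, 8)*E)*B(2 + 2*(-4), 1) - 1*(-483721) = (-3*(-6))*((½)*(-2 + (2 + 2*(-4)))/1) - 1*(-483721) = 18*((½)*1*(-2 + (2 - 8))) + 483721 = 18*((½)*1*(-2 - 6)) + 483721 = 18*((½)*1*(-8)) + 483721 = 18*(-4) + 483721 = -72 + 483721 = 483649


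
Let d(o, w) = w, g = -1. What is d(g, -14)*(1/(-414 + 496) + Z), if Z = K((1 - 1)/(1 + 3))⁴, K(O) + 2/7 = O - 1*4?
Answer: -66422401/14063 ≈ -4723.2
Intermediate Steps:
K(O) = -30/7 + O (K(O) = -2/7 + (O - 1*4) = -2/7 + (O - 4) = -2/7 + (-4 + O) = -30/7 + O)
Z = 810000/2401 (Z = (-30/7 + (1 - 1)/(1 + 3))⁴ = (-30/7 + 0/4)⁴ = (-30/7 + 0*(¼))⁴ = (-30/7 + 0)⁴ = (-30/7)⁴ = 810000/2401 ≈ 337.36)
d(g, -14)*(1/(-414 + 496) + Z) = -14*(1/(-414 + 496) + 810000/2401) = -14*(1/82 + 810000/2401) = -14*66422401/196882 = -66422401/14063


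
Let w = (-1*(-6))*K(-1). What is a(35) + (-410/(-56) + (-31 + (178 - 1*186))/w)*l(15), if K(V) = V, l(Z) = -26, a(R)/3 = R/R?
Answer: -4989/14 ≈ -356.36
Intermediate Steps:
a(R) = 3 (a(R) = 3*(R/R) = 3*1 = 3)
w = -6 (w = -1*(-6)*(-1) = 6*(-1) = -6)
a(35) + (-410/(-56) + (-31 + (178 - 1*186))/w)*l(15) = 3 + (-410/(-56) + (-31 + (178 - 1*186))/(-6))*(-26) = 3 + (-410*(-1/56) + (-31 + (178 - 186))*(-⅙))*(-26) = 3 + (205/28 + (-31 - 8)*(-⅙))*(-26) = 3 + (205/28 - 39*(-⅙))*(-26) = 3 + (205/28 + 13/2)*(-26) = 3 + (387/28)*(-26) = 3 - 5031/14 = -4989/14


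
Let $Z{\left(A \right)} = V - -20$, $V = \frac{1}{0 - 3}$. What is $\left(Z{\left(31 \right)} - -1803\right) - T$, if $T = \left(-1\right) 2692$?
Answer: $\frac{13544}{3} \approx 4514.7$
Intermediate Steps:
$T = -2692$
$V = - \frac{1}{3}$ ($V = \frac{1}{-3} = - \frac{1}{3} \approx -0.33333$)
$Z{\left(A \right)} = \frac{59}{3}$ ($Z{\left(A \right)} = - \frac{1}{3} - -20 = - \frac{1}{3} + 20 = \frac{59}{3}$)
$\left(Z{\left(31 \right)} - -1803\right) - T = \left(\frac{59}{3} - -1803\right) - -2692 = \left(\frac{59}{3} + 1803\right) + 2692 = \frac{5468}{3} + 2692 = \frac{13544}{3}$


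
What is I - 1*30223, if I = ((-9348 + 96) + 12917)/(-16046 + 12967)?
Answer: -93060282/3079 ≈ -30224.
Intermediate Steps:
I = -3665/3079 (I = (-9252 + 12917)/(-3079) = 3665*(-1/3079) = -3665/3079 ≈ -1.1903)
I - 1*30223 = -3665/3079 - 1*30223 = -3665/3079 - 30223 = -93060282/3079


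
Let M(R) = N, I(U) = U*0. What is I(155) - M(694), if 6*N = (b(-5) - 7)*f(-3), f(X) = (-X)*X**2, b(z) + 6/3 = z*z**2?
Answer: 603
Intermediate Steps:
b(z) = -2 + z**3 (b(z) = -2 + z*z**2 = -2 + z**3)
f(X) = -X**3
I(U) = 0
N = -603 (N = (((-2 + (-5)**3) - 7)*(-1*(-3)**3))/6 = (((-2 - 125) - 7)*(-1*(-27)))/6 = ((-127 - 7)*27)/6 = (-134*27)/6 = (1/6)*(-3618) = -603)
M(R) = -603
I(155) - M(694) = 0 - 1*(-603) = 0 + 603 = 603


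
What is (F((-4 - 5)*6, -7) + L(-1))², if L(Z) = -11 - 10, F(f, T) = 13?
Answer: 64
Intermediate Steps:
L(Z) = -21
(F((-4 - 5)*6, -7) + L(-1))² = (13 - 21)² = (-8)² = 64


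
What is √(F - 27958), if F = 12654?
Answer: 2*I*√3826 ≈ 123.71*I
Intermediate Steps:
√(F - 27958) = √(12654 - 27958) = √(-15304) = 2*I*√3826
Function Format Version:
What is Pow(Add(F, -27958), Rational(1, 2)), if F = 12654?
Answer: Mul(2, I, Pow(3826, Rational(1, 2))) ≈ Mul(123.71, I)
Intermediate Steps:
Pow(Add(F, -27958), Rational(1, 2)) = Pow(Add(12654, -27958), Rational(1, 2)) = Pow(-15304, Rational(1, 2)) = Mul(2, I, Pow(3826, Rational(1, 2)))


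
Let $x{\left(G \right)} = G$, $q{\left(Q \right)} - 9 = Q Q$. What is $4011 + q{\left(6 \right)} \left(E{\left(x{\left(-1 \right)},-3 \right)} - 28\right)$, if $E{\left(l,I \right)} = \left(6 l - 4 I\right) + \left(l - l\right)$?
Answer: $3021$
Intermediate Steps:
$q{\left(Q \right)} = 9 + Q^{2}$ ($q{\left(Q \right)} = 9 + Q Q = 9 + Q^{2}$)
$E{\left(l,I \right)} = - 4 I + 6 l$ ($E{\left(l,I \right)} = \left(- 4 I + 6 l\right) + 0 = - 4 I + 6 l$)
$4011 + q{\left(6 \right)} \left(E{\left(x{\left(-1 \right)},-3 \right)} - 28\right) = 4011 + \left(9 + 6^{2}\right) \left(\left(\left(-4\right) \left(-3\right) + 6 \left(-1\right)\right) - 28\right) = 4011 + \left(9 + 36\right) \left(\left(12 - 6\right) - 28\right) = 4011 + 45 \left(6 - 28\right) = 4011 + 45 \left(-22\right) = 4011 - 990 = 3021$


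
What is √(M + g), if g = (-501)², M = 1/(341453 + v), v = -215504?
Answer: 5*√159266666565102/125949 ≈ 501.00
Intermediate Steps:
M = 1/125949 (M = 1/(341453 - 215504) = 1/125949 ≈ 7.9397e-6)
g = 251001
√(M + g) = √(1/125949 + 251001) = √(31613324950/125949) = 5*√159266666565102/125949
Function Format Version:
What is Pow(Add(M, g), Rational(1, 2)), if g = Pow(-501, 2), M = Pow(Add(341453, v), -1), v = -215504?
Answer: Mul(Rational(5, 125949), Pow(159266666565102, Rational(1, 2))) ≈ 501.00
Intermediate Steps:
M = Rational(1, 125949) (M = Pow(Add(341453, -215504), -1) = Pow(125949, -1) = Rational(1, 125949) ≈ 7.9397e-6)
g = 251001
Pow(Add(M, g), Rational(1, 2)) = Pow(Add(Rational(1, 125949), 251001), Rational(1, 2)) = Pow(Rational(31613324950, 125949), Rational(1, 2)) = Mul(Rational(5, 125949), Pow(159266666565102, Rational(1, 2)))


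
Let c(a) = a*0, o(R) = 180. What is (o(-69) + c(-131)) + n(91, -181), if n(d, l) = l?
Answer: -1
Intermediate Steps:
c(a) = 0
(o(-69) + c(-131)) + n(91, -181) = (180 + 0) - 181 = 180 - 181 = -1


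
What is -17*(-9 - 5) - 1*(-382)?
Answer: 620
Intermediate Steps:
-17*(-9 - 5) - 1*(-382) = -17*(-14) + 382 = 238 + 382 = 620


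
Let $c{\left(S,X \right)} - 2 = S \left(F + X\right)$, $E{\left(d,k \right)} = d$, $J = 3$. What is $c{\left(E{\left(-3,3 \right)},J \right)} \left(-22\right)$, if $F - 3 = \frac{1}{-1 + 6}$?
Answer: $\frac{1826}{5} \approx 365.2$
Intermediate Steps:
$F = \frac{16}{5}$ ($F = 3 + \frac{1}{-1 + 6} = 3 + \frac{1}{5} = \frac{16}{5} \approx 3.2$)
$c{\left(S,X \right)} = 2 + S \left(\frac{16}{5} + X\right)$
$c{\left(E{\left(-3,3 \right)},J \right)} \left(-22\right) = \left(2 + \frac{16}{5} \left(-3\right) - 9\right) \left(-22\right) = \left(2 - \frac{48}{5} - 9\right) \left(-22\right) = \left(- \frac{83}{5}\right) \left(-22\right) = \frac{1826}{5}$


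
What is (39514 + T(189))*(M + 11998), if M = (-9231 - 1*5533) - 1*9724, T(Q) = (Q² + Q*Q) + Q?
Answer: -1388201050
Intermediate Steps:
T(Q) = Q + 2*Q² (T(Q) = (Q² + Q²) + Q = 2*Q² + Q = Q + 2*Q²)
M = -24488 (M = (-9231 - 5533) - 9724 = -14764 - 9724 = -24488)
(39514 + T(189))*(M + 11998) = (39514 + 189*(1 + 2*189))*(-24488 + 11998) = (39514 + 189*(1 + 378))*(-12490) = (39514 + 189*379)*(-12490) = (39514 + 71631)*(-12490) = 111145*(-12490) = -1388201050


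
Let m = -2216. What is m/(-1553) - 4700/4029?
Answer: 1629164/6257037 ≈ 0.26037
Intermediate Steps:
m/(-1553) - 4700/4029 = -2216/(-1553) - 4700/4029 = -2216*(-1/1553) - 4700*1/4029 = 2216/1553 - 4700/4029 = 1629164/6257037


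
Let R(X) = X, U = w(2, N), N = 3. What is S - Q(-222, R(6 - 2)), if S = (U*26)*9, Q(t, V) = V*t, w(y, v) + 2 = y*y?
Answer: 1356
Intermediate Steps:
w(y, v) = -2 + y² (w(y, v) = -2 + y*y = -2 + y²)
U = 2 (U = -2 + 2² = -2 + 4 = 2)
S = 468 (S = (2*26)*9 = 52*9 = 468)
S - Q(-222, R(6 - 2)) = 468 - (6 - 2)*(-222) = 468 - 4*(-222) = 468 - 1*(-888) = 468 + 888 = 1356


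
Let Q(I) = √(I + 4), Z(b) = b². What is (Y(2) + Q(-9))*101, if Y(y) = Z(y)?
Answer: 404 + 101*I*√5 ≈ 404.0 + 225.84*I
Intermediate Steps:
Y(y) = y²
Q(I) = √(4 + I)
(Y(2) + Q(-9))*101 = (2² + √(4 - 9))*101 = (4 + √(-5))*101 = (4 + I*√5)*101 = 404 + 101*I*√5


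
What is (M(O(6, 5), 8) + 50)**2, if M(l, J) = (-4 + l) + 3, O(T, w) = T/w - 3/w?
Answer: 61504/25 ≈ 2460.2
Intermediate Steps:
O(T, w) = -3/w + T/w
M(l, J) = -1 + l
(M(O(6, 5), 8) + 50)**2 = ((-1 + (-3 + 6)/5) + 50)**2 = ((-1 + (1/5)*3) + 50)**2 = ((-1 + 3/5) + 50)**2 = (-2/5 + 50)**2 = (248/5)**2 = 61504/25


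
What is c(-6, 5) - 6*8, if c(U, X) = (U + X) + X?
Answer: -44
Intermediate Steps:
c(U, X) = U + 2*X
c(-6, 5) - 6*8 = (-6 + 2*5) - 6*8 = (-6 + 10) - 48 = 4 - 48 = -44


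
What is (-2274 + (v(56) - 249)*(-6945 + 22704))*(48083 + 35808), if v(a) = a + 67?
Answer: -166767590028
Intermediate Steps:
v(a) = 67 + a
(-2274 + (v(56) - 249)*(-6945 + 22704))*(48083 + 35808) = (-2274 + ((67 + 56) - 249)*(-6945 + 22704))*(48083 + 35808) = (-2274 + (123 - 249)*15759)*83891 = (-2274 - 126*15759)*83891 = (-2274 - 1985634)*83891 = -1987908*83891 = -166767590028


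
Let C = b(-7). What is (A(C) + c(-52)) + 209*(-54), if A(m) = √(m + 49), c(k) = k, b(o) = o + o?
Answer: -11338 + √35 ≈ -11332.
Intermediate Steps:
b(o) = 2*o
C = -14 (C = 2*(-7) = -14)
A(m) = √(49 + m)
(A(C) + c(-52)) + 209*(-54) = (√(49 - 14) - 52) + 209*(-54) = (√35 - 52) - 11286 = (-52 + √35) - 11286 = -11338 + √35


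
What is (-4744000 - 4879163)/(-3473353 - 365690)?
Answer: 3207721/1279681 ≈ 2.5067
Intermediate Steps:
(-4744000 - 4879163)/(-3473353 - 365690) = -9623163/(-3839043) = -9623163*(-1/3839043) = 3207721/1279681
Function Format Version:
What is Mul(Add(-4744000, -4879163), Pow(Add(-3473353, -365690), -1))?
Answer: Rational(3207721, 1279681) ≈ 2.5067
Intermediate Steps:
Mul(Add(-4744000, -4879163), Pow(Add(-3473353, -365690), -1)) = Mul(-9623163, Pow(-3839043, -1)) = Mul(-9623163, Rational(-1, 3839043)) = Rational(3207721, 1279681)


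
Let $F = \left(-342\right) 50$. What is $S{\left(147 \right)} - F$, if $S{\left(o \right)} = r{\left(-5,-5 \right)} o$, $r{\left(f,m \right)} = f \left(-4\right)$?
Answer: $20040$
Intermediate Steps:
$r{\left(f,m \right)} = - 4 f$
$F = -17100$
$S{\left(o \right)} = 20 o$ ($S{\left(o \right)} = \left(-4\right) \left(-5\right) o = 20 o$)
$S{\left(147 \right)} - F = 20 \cdot 147 - -17100 = 2940 + 17100 = 20040$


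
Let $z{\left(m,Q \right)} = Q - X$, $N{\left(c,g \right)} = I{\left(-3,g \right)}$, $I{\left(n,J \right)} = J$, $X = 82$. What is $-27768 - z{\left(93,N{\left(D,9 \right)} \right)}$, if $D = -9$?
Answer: $-27695$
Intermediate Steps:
$N{\left(c,g \right)} = g$
$z{\left(m,Q \right)} = -82 + Q$ ($z{\left(m,Q \right)} = Q - 82 = -82 + Q$)
$-27768 - z{\left(93,N{\left(D,9 \right)} \right)} = -27768 - \left(-82 + 9\right) = -27768 - -73 = -27768 + 73 = -27695$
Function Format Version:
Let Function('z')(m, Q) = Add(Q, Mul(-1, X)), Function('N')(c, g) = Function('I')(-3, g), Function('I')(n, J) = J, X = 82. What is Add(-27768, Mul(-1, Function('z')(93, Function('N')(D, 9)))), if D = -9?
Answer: -27695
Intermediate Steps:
Function('N')(c, g) = g
Function('z')(m, Q) = Add(-82, Q) (Function('z')(m, Q) = Add(Q, Mul(-1, 82)) = Add(Q, -82) = Add(-82, Q))
Add(-27768, Mul(-1, Function('z')(93, Function('N')(D, 9)))) = Add(-27768, Mul(-1, Add(-82, 9))) = Add(-27768, Mul(-1, -73)) = Add(-27768, 73) = -27695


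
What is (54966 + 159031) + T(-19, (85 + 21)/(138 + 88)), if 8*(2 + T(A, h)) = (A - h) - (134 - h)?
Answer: 1711807/8 ≈ 2.1398e+5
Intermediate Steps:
T(A, h) = -75/4 + A/8 (T(A, h) = -2 + ((A - h) - (134 - h))/8 = -2 + ((A - h) + (-134 + h))/8 = -2 + (-134 + A)/8 = -2 + (-67/4 + A/8) = -75/4 + A/8)
(54966 + 159031) + T(-19, (85 + 21)/(138 + 88)) = (54966 + 159031) + (-75/4 + (⅛)*(-19)) = 213997 + (-75/4 - 19/8) = 213997 - 169/8 = 1711807/8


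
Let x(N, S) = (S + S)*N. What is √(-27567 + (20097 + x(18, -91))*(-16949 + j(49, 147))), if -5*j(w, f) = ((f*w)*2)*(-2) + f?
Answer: 3*I*√20965767 ≈ 13737.0*I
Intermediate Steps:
x(N, S) = 2*N*S (x(N, S) = (2*S)*N = 2*N*S)
j(w, f) = -f/5 + 4*f*w/5 (j(w, f) = -(((f*w)*2)*(-2) + f)/5 = -((2*f*w)*(-2) + f)/5 = -(-4*f*w + f)/5 = -(f - 4*f*w)/5 = -f/5 + 4*f*w/5)
√(-27567 + (20097 + x(18, -91))*(-16949 + j(49, 147))) = √(-27567 + (20097 + 2*18*(-91))*(-16949 + (⅕)*147*(-1 + 4*49))) = √(-27567 + (20097 - 3276)*(-16949 + (⅕)*147*(-1 + 196))) = √(-27567 + 16821*(-16949 + (⅕)*147*195)) = √(-27567 + 16821*(-16949 + 5733)) = √(-27567 + 16821*(-11216)) = √(-27567 - 188664336) = √(-188691903) = 3*I*√20965767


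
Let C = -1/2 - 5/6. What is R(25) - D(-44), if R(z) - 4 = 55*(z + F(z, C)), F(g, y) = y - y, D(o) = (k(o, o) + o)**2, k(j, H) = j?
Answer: -6365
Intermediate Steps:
D(o) = 4*o**2 (D(o) = (o + o)**2 = (2*o)**2 = 4*o**2)
C = -4/3 (C = -1*1/2 - 5*1/6 = -1/2 - 5/6 = -4/3 ≈ -1.3333)
F(g, y) = 0
R(z) = 4 + 55*z (R(z) = 4 + 55*(z + 0) = 4 + 55*z)
R(25) - D(-44) = (4 + 55*25) - 4*(-44)**2 = (4 + 1375) - 4*1936 = 1379 - 1*7744 = 1379 - 7744 = -6365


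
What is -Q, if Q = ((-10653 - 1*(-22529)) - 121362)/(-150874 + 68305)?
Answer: -109486/82569 ≈ -1.3260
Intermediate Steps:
Q = 109486/82569 (Q = ((-10653 + 22529) - 121362)/(-82569) = (11876 - 121362)*(-1/82569) = -109486*(-1/82569) = 109486/82569 ≈ 1.3260)
-Q = -1*109486/82569 = -109486/82569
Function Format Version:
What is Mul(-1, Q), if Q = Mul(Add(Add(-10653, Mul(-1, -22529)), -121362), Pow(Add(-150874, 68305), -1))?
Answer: Rational(-109486, 82569) ≈ -1.3260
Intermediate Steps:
Q = Rational(109486, 82569) (Q = Mul(Add(Add(-10653, 22529), -121362), Pow(-82569, -1)) = Mul(Add(11876, -121362), Rational(-1, 82569)) = Mul(-109486, Rational(-1, 82569)) = Rational(109486, 82569) ≈ 1.3260)
Mul(-1, Q) = Mul(-1, Rational(109486, 82569)) = Rational(-109486, 82569)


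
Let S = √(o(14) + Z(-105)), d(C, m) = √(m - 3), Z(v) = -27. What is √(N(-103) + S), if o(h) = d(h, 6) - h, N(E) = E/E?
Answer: √(1 + I*√(41 - √3)) ≈ 1.9165 + 1.6349*I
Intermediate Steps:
d(C, m) = √(-3 + m)
N(E) = 1
o(h) = √3 - h (o(h) = √(-3 + 6) - h = √3 - h)
S = √(-41 + √3) (S = √((√3 - 1*14) - 27) = √((√3 - 14) - 27) = √((-14 + √3) - 27) = √(-41 + √3) ≈ 6.2664*I)
√(N(-103) + S) = √(1 + √(-41 + √3))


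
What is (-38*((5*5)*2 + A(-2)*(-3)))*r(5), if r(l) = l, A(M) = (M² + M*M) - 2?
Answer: -6080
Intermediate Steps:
A(M) = -2 + 2*M² (A(M) = (M² + M²) - 2 = 2*M² - 2 = -2 + 2*M²)
(-38*((5*5)*2 + A(-2)*(-3)))*r(5) = -38*((5*5)*2 + (-2 + 2*(-2)²)*(-3))*5 = -38*(25*2 + (-2 + 2*4)*(-3))*5 = -38*(50 + (-2 + 8)*(-3))*5 = -38*(50 + 6*(-3))*5 = -38*(50 - 18)*5 = -38*32*5 = -1216*5 = -6080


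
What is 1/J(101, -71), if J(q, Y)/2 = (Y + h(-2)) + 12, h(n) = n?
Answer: -1/122 ≈ -0.0081967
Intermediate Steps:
J(q, Y) = 20 + 2*Y (J(q, Y) = 2*((Y - 2) + 12) = 2*((-2 + Y) + 12) = 2*(10 + Y) = 20 + 2*Y)
1/J(101, -71) = 1/(20 + 2*(-71)) = 1/(20 - 142) = 1/(-122) = -1/122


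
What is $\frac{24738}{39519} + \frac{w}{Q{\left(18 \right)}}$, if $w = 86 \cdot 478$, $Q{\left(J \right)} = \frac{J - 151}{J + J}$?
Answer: $- \frac{19493467906}{1752009} \approx -11126.0$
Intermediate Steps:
$Q{\left(J \right)} = \frac{-151 + J}{2 J}$
$w = 41108$
$\frac{24738}{39519} + \frac{w}{Q{\left(18 \right)}} = \frac{24738}{39519} + \frac{41108}{\frac{1}{2} \cdot \frac{1}{18} \left(-151 + 18\right)} = 24738 \cdot \frac{1}{39519} + \frac{41108}{\frac{1}{2} \cdot \frac{1}{18} \left(-133\right)} = \frac{8246}{13173} + \frac{41108}{- \frac{133}{36}} = \frac{8246}{13173} + 41108 \left(- \frac{36}{133}\right) = \frac{8246}{13173} - \frac{1479888}{133} = - \frac{19493467906}{1752009}$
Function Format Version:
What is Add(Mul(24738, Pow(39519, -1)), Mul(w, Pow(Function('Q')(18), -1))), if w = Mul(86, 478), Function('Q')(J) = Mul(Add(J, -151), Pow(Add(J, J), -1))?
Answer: Rational(-19493467906, 1752009) ≈ -11126.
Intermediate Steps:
Function('Q')(J) = Mul(Rational(1, 2), Pow(J, -1), Add(-151, J)) (Function('Q')(J) = Mul(Add(-151, J), Pow(Mul(2, J), -1)) = Mul(Add(-151, J), Mul(Rational(1, 2), Pow(J, -1))) = Mul(Rational(1, 2), Pow(J, -1), Add(-151, J)))
w = 41108
Add(Mul(24738, Pow(39519, -1)), Mul(w, Pow(Function('Q')(18), -1))) = Add(Mul(24738, Pow(39519, -1)), Mul(41108, Pow(Mul(Rational(1, 2), Pow(18, -1), Add(-151, 18)), -1))) = Add(Mul(24738, Rational(1, 39519)), Mul(41108, Pow(Mul(Rational(1, 2), Rational(1, 18), -133), -1))) = Add(Rational(8246, 13173), Mul(41108, Pow(Rational(-133, 36), -1))) = Add(Rational(8246, 13173), Mul(41108, Rational(-36, 133))) = Add(Rational(8246, 13173), Rational(-1479888, 133)) = Rational(-19493467906, 1752009)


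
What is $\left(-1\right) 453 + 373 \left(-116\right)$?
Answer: $-43721$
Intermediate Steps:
$\left(-1\right) 453 + 373 \left(-116\right) = -453 - 43268 = -43721$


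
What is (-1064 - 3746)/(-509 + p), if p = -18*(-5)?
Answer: 4810/419 ≈ 11.480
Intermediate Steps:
p = 90
(-1064 - 3746)/(-509 + p) = (-1064 - 3746)/(-509 + 90) = -4810/(-419) = -4810*(-1/419) = 4810/419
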